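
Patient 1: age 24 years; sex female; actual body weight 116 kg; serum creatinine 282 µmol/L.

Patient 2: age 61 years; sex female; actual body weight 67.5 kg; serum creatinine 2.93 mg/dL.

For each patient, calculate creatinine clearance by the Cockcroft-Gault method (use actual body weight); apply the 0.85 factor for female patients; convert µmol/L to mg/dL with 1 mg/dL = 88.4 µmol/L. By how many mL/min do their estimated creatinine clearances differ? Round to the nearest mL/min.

Patient 1: SCr = 282 / 88.4 = 3.19 mg/dL
Patient 1: CrCl = (140 − 24) × 116 / (72 × 3.19) × 0.85 = 13456.0 / 229.68 × 0.85 ≈ 49.8 mL/min
Patient 2: CrCl = (140 − 61) × 67.5 / (72 × 2.93) × 0.85 = 5332.5 / 210.96 × 0.85 ≈ 21.5 mL/min
|49.8 − 21.5| = 28.3 mL/min

28 mL/min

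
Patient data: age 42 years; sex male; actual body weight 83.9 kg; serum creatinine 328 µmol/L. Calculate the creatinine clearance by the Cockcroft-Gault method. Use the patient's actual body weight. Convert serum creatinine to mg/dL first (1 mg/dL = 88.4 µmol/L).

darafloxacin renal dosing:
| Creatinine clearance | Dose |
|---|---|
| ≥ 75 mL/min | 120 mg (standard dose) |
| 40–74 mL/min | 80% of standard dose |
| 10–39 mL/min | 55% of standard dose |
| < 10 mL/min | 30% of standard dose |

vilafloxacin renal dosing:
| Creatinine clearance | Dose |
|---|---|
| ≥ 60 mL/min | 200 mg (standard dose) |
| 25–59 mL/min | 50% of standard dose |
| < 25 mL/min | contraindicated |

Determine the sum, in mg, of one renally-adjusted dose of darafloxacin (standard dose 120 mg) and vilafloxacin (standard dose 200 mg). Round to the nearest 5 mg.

SCr = 328 / 88.4 = 3.71 mg/dL
CrCl = (140 − 42) × 83.9 / (72 × 3.71) = 8222.2 / 267.12 ≈ 30.8 mL/min
CrCl ≈ 31 mL/min.
darafloxacin: 10–39 mL/min → 55% of 120 mg = 66 mg.
vilafloxacin: 25–59 mL/min → 50% of 200 mg = 100 mg.
Total = 66 + 100 = 166 mg.

165 mg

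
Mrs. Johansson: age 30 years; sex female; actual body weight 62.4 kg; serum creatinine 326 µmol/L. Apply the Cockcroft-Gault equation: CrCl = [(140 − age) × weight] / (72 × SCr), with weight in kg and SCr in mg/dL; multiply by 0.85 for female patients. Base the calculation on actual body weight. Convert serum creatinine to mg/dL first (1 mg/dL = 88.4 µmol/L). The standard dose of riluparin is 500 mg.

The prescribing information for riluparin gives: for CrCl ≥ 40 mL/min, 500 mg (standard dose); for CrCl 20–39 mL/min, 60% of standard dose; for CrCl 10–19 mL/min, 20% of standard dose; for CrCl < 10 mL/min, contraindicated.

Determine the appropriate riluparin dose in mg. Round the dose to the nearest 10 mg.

300 mg

SCr = 326 / 88.4 = 3.688 mg/dL
CrCl = (140 − 30) × 62.4 / (72 × 3.688) × 0.85 = 6864.0 / 265.54 × 0.85 ≈ 22.0 mL/min
CrCl ≈ 22 mL/min → bracket 20–39 mL/min.
60% of 500 mg = 300 mg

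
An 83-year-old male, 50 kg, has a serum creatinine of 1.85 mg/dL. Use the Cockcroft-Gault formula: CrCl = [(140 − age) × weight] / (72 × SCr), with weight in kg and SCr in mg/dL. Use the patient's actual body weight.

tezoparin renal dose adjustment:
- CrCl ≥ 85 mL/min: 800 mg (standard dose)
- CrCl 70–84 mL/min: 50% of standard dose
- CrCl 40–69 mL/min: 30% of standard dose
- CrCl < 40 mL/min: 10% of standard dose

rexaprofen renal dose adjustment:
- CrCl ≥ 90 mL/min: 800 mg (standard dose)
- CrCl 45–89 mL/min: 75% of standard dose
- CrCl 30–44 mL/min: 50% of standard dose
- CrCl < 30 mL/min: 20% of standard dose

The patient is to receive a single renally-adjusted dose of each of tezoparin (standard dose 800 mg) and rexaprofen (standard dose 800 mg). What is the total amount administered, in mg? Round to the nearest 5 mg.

CrCl = (140 − 83) × 50 / (72 × 1.85) = 2850.0 / 133.20 ≈ 21.4 mL/min
CrCl ≈ 21 mL/min.
tezoparin: < 40 mL/min → 10% of 800 mg = 80 mg.
rexaprofen: < 30 mL/min → 20% of 800 mg = 160 mg.
Total = 80 + 160 = 240 mg.

240 mg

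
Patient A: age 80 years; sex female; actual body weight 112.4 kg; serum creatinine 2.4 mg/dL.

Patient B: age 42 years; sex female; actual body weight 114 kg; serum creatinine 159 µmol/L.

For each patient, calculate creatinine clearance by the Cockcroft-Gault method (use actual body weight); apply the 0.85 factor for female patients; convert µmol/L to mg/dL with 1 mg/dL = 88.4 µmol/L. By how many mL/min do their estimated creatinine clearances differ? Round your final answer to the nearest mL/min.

40 mL/min

Patient A: CrCl = (140 − 80) × 112.4 / (72 × 2.4) × 0.85 = 6744.0 / 172.80 × 0.85 ≈ 33.2 mL/min
Patient B: SCr = 159 / 88.4 = 1.799 mg/dL
Patient B: CrCl = (140 − 42) × 114 / (72 × 1.799) × 0.85 = 11172.0 / 129.53 × 0.85 ≈ 73.3 mL/min
|33.2 − 73.3| = 40.1 mL/min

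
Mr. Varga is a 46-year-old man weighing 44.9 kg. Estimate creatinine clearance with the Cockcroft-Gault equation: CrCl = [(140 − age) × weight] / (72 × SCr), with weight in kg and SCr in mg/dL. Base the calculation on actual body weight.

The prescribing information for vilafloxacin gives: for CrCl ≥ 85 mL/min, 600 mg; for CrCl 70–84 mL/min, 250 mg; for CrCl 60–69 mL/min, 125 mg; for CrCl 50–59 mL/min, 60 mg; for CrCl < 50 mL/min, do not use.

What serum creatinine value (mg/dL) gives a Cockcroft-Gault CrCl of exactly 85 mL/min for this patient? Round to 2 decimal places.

Standard dose requires CrCl ≥ 85 mL/min.
Set (140 − 46) × 44.9 / (72 × SCr) = 85
SCr = (140 − 46) × 44.9 / (72 × 85) = 0.690 mg/dL

0.69 mg/dL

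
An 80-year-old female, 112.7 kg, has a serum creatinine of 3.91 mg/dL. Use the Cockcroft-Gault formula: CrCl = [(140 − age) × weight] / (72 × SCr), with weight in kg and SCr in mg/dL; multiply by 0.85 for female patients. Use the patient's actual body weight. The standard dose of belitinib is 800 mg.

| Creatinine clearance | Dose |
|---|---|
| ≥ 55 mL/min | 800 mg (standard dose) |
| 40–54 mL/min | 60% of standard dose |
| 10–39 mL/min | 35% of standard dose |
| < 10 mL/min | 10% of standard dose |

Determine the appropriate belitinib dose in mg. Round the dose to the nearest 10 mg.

280 mg

CrCl = (140 − 80) × 112.7 / (72 × 3.91) × 0.85 = 6762.0 / 281.52 × 0.85 ≈ 20.4 mL/min
CrCl ≈ 20 mL/min → bracket 10–39 mL/min.
35% of 800 mg = 280 mg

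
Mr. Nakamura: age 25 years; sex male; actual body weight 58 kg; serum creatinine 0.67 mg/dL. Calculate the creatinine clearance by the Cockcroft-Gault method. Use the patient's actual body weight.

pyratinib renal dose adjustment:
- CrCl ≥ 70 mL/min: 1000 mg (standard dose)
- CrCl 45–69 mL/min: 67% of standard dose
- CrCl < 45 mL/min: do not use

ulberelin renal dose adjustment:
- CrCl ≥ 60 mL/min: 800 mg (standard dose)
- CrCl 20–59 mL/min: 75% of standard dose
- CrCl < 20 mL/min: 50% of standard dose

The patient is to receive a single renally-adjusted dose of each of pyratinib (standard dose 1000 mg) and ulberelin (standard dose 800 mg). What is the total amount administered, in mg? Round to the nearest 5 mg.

1800 mg

CrCl = (140 − 25) × 58 / (72 × 0.67) = 6670.0 / 48.24 ≈ 138.3 mL/min
CrCl ≈ 138 mL/min.
pyratinib: ≥ 70 mL/min → 100% of 1000 mg = 1000 mg.
ulberelin: ≥ 60 mL/min → 100% of 800 mg = 800 mg.
Total = 1000 + 800 = 1800 mg.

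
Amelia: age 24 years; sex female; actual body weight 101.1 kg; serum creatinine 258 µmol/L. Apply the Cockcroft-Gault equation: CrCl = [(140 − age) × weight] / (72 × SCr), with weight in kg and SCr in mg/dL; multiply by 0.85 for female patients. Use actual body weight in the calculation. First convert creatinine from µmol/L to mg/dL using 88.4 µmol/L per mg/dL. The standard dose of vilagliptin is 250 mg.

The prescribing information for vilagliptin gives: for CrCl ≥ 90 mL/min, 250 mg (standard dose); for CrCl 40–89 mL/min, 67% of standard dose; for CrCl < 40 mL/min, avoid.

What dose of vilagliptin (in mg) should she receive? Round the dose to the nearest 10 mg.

SCr = 258 / 88.4 = 2.919 mg/dL
CrCl = (140 − 24) × 101.1 / (72 × 2.919) × 0.85 = 11727.6 / 210.17 × 0.85 ≈ 47.4 mL/min
CrCl ≈ 47 mL/min → bracket 40–89 mL/min.
67% of 250 mg = 167.5 mg → 170 mg

170 mg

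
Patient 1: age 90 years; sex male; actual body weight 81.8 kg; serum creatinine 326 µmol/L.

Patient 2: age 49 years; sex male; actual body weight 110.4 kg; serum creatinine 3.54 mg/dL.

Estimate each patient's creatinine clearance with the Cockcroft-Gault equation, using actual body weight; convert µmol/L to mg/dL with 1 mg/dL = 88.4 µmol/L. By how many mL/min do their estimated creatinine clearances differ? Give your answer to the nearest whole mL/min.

Patient 1: SCr = 326 / 88.4 = 3.688 mg/dL
Patient 1: CrCl = (140 − 90) × 81.8 / (72 × 3.688) = 4090.0 / 265.54 ≈ 15.4 mL/min
Patient 2: CrCl = (140 − 49) × 110.4 / (72 × 3.54) = 10046.4 / 254.88 ≈ 39.4 mL/min
|15.4 − 39.4| = 24.0 mL/min

24 mL/min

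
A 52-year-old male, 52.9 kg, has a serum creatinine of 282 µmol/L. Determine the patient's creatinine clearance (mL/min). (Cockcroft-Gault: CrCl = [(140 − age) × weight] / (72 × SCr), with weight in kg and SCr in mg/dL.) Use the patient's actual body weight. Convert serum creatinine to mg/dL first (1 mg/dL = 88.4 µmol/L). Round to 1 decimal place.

SCr = 282 / 88.4 = 3.19 mg/dL
CrCl = (140 − 52) × 52.9 / (72 × 3.19) = 4655.2 / 229.68 ≈ 20.3 mL/min

20.3 mL/min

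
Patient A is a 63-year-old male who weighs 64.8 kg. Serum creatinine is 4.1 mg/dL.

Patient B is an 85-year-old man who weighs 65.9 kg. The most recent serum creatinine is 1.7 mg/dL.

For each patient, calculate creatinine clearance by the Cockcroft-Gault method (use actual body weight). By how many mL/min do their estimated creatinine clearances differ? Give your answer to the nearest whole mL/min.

13 mL/min

Patient A: CrCl = (140 − 63) × 64.8 / (72 × 4.1) = 4989.6 / 295.20 ≈ 16.9 mL/min
Patient B: CrCl = (140 − 85) × 65.9 / (72 × 1.7) = 3624.5 / 122.40 ≈ 29.6 mL/min
|16.9 − 29.6| = 12.7 mL/min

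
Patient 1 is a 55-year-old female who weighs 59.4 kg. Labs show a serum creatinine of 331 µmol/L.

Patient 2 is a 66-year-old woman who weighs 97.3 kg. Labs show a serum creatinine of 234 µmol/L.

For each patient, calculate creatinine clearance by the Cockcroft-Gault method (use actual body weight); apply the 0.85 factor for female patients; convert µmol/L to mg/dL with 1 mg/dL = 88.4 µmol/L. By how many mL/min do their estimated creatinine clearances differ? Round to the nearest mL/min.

Patient 1: SCr = 331 / 88.4 = 3.744 mg/dL
Patient 1: CrCl = (140 − 55) × 59.4 / (72 × 3.744) × 0.85 = 5049.0 / 269.57 × 0.85 ≈ 15.9 mL/min
Patient 2: SCr = 234 / 88.4 = 2.647 mg/dL
Patient 2: CrCl = (140 − 66) × 97.3 / (72 × 2.647) × 0.85 = 7200.2 / 190.58 × 0.85 ≈ 32.1 mL/min
|15.9 − 32.1| = 16.2 mL/min

16 mL/min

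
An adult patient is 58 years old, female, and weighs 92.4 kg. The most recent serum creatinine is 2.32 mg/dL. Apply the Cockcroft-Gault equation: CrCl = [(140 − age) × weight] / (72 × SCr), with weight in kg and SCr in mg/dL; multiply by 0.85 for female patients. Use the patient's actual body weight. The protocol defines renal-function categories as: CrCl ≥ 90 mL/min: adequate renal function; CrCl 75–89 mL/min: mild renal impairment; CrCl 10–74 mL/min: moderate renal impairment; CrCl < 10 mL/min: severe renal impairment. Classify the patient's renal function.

moderate renal impairment

CrCl = (140 − 58) × 92.4 / (72 × 2.32) × 0.85 = 7576.8 / 167.04 × 0.85 ≈ 38.6 mL/min
39 mL/min falls in the 'moderate renal impairment' range.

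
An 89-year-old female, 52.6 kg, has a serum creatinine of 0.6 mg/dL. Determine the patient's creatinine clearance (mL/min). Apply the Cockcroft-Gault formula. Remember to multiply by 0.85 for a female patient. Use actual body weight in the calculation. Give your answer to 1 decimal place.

52.8 mL/min

CrCl = (140 − 89) × 52.6 / (72 × 0.6) × 0.85 = 2682.6 / 43.20 × 0.85 ≈ 52.8 mL/min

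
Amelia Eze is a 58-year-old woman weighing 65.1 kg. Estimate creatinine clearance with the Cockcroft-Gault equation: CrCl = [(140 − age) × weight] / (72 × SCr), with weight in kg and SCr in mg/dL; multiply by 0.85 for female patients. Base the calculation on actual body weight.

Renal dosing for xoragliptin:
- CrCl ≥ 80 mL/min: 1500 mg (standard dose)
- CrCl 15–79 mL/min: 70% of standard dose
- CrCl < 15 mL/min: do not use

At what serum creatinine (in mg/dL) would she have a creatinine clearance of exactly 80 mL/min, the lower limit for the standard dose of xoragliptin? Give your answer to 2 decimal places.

Standard dose requires CrCl ≥ 80 mL/min.
Set (140 − 58) × 65.1 × 0.85 / (72 × SCr) = 80
SCr = (140 − 58) × 65.1 × 0.85 / (72 × 80) = 0.788 mg/dL

0.79 mg/dL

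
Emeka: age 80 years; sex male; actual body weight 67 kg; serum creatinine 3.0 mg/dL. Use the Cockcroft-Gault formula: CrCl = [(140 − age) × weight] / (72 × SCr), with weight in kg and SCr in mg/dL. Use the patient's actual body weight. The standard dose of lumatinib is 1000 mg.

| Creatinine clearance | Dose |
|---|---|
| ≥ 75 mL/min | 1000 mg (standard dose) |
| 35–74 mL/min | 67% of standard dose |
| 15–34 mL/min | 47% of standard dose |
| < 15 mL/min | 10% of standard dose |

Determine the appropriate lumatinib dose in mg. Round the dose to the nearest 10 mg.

470 mg

CrCl = (140 − 80) × 67 / (72 × 3) = 4020.0 / 216.00 ≈ 18.6 mL/min
CrCl ≈ 19 mL/min → bracket 15–34 mL/min.
47% of 1000 mg = 470 mg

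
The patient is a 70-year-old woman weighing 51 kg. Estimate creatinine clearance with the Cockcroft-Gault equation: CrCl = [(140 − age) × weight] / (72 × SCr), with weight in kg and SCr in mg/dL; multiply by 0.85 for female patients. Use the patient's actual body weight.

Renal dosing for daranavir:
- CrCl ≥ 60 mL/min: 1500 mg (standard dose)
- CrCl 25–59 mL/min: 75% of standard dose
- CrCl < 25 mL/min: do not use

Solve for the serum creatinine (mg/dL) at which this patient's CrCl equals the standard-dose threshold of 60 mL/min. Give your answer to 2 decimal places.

0.70 mg/dL

Standard dose requires CrCl ≥ 60 mL/min.
Set (140 − 70) × 51 × 0.85 / (72 × SCr) = 60
SCr = (140 − 70) × 51 × 0.85 / (72 × 60) = 0.702 mg/dL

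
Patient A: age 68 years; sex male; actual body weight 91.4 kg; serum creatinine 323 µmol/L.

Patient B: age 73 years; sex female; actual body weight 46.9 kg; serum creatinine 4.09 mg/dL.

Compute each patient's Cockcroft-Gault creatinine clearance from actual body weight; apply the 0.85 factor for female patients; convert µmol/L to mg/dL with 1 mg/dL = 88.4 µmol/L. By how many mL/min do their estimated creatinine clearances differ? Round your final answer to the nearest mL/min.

Patient A: SCr = 323 / 88.4 = 3.654 mg/dL
Patient A: CrCl = (140 − 68) × 91.4 / (72 × 3.654) = 6580.8 / 263.09 ≈ 25.0 mL/min
Patient B: CrCl = (140 − 73) × 46.9 / (72 × 4.09) × 0.85 = 3142.3 / 294.48 × 0.85 ≈ 9.1 mL/min
|25.0 − 9.1| = 15.9 mL/min

16 mL/min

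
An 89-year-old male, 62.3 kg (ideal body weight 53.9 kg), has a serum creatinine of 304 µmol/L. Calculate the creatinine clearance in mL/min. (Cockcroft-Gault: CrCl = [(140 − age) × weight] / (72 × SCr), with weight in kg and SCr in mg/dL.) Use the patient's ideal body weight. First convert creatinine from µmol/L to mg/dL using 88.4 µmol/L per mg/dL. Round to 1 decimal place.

11.1 mL/min

SCr = 304 / 88.4 = 3.439 mg/dL
CrCl = (140 − 89) × 53.9 / (72 × 3.439) = 2748.9 / 247.61 ≈ 11.1 mL/min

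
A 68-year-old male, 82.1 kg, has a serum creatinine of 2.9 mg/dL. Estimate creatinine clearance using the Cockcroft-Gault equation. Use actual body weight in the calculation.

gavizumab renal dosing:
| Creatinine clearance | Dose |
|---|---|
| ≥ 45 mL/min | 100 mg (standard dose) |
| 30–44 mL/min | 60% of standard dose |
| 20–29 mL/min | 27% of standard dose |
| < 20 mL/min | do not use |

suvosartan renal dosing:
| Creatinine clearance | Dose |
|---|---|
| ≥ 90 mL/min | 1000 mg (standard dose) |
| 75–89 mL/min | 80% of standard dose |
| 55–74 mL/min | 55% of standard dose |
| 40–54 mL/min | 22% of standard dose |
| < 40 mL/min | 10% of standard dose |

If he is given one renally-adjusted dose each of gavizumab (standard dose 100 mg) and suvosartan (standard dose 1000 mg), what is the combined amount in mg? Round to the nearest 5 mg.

125 mg

CrCl = (140 − 68) × 82.1 / (72 × 2.9) = 5911.2 / 208.80 ≈ 28.3 mL/min
CrCl ≈ 28 mL/min.
gavizumab: 20–29 mL/min → 27% of 100 mg = 27 mg.
suvosartan: < 40 mL/min → 10% of 1000 mg = 100 mg.
Total = 27 + 100 = 127 mg.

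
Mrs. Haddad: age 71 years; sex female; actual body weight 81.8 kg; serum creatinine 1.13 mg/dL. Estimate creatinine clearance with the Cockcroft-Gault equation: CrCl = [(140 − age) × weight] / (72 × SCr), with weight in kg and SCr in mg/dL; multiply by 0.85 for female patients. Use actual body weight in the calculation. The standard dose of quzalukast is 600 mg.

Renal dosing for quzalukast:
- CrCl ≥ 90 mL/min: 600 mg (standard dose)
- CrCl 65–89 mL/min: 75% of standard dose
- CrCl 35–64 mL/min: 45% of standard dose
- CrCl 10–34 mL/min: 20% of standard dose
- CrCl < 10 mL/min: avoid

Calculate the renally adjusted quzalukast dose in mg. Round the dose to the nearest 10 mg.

CrCl = (140 − 71) × 81.8 / (72 × 1.13) × 0.85 = 5644.2 / 81.36 × 0.85 ≈ 59.0 mL/min
CrCl ≈ 59 mL/min → bracket 35–64 mL/min.
45% of 600 mg = 270 mg

270 mg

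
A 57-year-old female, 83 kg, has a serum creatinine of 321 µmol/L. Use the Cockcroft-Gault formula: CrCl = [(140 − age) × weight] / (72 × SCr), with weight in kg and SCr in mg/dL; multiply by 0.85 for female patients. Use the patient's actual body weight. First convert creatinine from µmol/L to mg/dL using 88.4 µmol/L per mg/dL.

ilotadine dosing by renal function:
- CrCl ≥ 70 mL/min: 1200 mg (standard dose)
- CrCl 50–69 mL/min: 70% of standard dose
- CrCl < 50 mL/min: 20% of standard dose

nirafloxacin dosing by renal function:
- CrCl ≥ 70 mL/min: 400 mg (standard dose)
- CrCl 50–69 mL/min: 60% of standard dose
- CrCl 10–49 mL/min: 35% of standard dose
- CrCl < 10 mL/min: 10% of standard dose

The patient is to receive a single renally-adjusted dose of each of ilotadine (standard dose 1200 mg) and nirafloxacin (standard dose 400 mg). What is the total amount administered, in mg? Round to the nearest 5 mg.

SCr = 321 / 88.4 = 3.631 mg/dL
CrCl = (140 − 57) × 83 / (72 × 3.631) × 0.85 = 6889.0 / 261.43 × 0.85 ≈ 22.4 mL/min
CrCl ≈ 22 mL/min.
ilotadine: < 50 mL/min → 20% of 1200 mg = 240 mg.
nirafloxacin: 10–49 mL/min → 35% of 400 mg = 140 mg.
Total = 240 + 140 = 380 mg.

380 mg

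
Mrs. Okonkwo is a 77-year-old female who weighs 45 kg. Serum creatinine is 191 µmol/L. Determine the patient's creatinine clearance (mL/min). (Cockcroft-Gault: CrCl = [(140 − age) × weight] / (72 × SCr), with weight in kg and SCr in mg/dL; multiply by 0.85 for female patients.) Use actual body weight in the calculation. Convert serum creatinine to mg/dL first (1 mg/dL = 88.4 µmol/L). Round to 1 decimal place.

SCr = 191 / 88.4 = 2.161 mg/dL
CrCl = (140 − 77) × 45 / (72 × 2.161) × 0.85 = 2835.0 / 155.59 × 0.85 ≈ 15.5 mL/min

15.5 mL/min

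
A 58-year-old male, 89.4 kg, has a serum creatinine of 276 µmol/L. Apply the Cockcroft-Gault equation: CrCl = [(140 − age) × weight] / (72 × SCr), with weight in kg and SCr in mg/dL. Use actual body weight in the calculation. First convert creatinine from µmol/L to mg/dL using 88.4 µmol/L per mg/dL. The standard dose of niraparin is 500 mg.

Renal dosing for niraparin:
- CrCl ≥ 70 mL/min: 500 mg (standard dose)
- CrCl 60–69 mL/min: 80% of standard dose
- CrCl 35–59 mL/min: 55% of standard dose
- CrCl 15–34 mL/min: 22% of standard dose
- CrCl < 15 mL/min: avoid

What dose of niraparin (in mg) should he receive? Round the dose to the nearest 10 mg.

SCr = 276 / 88.4 = 3.122 mg/dL
CrCl = (140 − 58) × 89.4 / (72 × 3.122) = 7330.8 / 224.78 ≈ 32.6 mL/min
CrCl ≈ 33 mL/min → bracket 15–34 mL/min.
22% of 500 mg = 110 mg

110 mg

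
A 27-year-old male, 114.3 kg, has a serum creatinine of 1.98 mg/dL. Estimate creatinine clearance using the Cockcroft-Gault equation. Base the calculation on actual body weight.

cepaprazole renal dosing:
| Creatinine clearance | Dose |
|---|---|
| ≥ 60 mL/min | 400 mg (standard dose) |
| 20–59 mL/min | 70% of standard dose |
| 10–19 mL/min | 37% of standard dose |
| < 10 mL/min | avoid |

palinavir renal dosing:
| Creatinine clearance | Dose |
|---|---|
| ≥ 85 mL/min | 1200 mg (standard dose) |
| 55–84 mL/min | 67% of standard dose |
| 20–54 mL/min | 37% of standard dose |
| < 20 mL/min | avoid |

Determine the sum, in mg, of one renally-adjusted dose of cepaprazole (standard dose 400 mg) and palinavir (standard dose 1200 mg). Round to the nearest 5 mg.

CrCl = (140 − 27) × 114.3 / (72 × 1.98) = 12915.9 / 142.56 ≈ 90.6 mL/min
CrCl ≈ 91 mL/min.
cepaprazole: ≥ 60 mL/min → 100% of 400 mg = 400 mg.
palinavir: ≥ 85 mL/min → 100% of 1200 mg = 1200 mg.
Total = 400 + 1200 = 1600 mg.

1600 mg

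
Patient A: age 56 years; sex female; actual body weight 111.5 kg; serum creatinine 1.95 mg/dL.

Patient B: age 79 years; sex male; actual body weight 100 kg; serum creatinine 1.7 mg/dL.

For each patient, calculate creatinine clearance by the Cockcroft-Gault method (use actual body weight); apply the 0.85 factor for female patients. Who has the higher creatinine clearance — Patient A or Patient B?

Patient A: CrCl = (140 − 56) × 111.5 / (72 × 1.95) × 0.85 = 9366.0 / 140.40 × 0.85 ≈ 56.7 mL/min
Patient B: CrCl = (140 − 79) × 100 / (72 × 1.7) = 6100.0 / 122.40 ≈ 49.8 mL/min
56.7 vs 49.8 mL/min → Patient A is higher.

Patient A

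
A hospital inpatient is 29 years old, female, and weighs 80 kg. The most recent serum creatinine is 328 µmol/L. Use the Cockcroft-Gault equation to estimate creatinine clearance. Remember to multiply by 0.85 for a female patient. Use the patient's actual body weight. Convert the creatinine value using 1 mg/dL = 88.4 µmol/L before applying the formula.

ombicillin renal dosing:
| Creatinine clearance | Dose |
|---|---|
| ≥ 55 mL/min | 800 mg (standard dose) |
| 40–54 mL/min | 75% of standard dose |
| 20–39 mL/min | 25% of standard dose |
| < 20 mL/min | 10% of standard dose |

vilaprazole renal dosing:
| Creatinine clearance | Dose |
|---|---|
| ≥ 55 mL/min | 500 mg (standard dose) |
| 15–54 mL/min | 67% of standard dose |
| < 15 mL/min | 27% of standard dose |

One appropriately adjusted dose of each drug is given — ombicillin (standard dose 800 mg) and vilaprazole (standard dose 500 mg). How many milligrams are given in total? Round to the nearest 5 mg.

SCr = 328 / 88.4 = 3.71 mg/dL
CrCl = (140 − 29) × 80 / (72 × 3.71) × 0.85 = 8880.0 / 267.12 × 0.85 ≈ 28.3 mL/min
CrCl ≈ 28 mL/min.
ombicillin: 20–39 mL/min → 25% of 800 mg = 200 mg.
vilaprazole: 15–54 mL/min → 67% of 500 mg = 335 mg.
Total = 200 + 335 = 535 mg.

535 mg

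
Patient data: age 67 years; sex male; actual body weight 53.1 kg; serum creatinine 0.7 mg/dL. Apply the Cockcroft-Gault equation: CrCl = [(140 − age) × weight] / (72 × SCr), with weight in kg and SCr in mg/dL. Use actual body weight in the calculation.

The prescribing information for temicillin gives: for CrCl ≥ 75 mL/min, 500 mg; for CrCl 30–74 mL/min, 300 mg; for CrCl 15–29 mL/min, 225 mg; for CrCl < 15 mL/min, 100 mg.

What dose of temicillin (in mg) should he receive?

500 mg

CrCl = (140 − 67) × 53.1 / (72 × 0.7) = 3876.3 / 50.40 ≈ 76.9 mL/min
CrCl ≈ 77 mL/min → bracket ≥ 75 mL/min.
Dose for this bracket: 500 mg.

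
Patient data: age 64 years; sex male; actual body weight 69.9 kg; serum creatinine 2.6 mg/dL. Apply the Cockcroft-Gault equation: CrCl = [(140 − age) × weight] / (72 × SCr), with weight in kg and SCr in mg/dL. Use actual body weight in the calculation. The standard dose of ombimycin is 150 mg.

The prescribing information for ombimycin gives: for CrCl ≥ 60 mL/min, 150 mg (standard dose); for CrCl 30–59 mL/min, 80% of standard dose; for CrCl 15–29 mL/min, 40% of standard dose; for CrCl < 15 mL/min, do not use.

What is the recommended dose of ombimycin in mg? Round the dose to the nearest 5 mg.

CrCl = (140 − 64) × 69.9 / (72 × 2.6) = 5312.4 / 187.20 ≈ 28.4 mL/min
CrCl ≈ 28 mL/min → bracket 15–29 mL/min.
40% of 150 mg = 60 mg

60 mg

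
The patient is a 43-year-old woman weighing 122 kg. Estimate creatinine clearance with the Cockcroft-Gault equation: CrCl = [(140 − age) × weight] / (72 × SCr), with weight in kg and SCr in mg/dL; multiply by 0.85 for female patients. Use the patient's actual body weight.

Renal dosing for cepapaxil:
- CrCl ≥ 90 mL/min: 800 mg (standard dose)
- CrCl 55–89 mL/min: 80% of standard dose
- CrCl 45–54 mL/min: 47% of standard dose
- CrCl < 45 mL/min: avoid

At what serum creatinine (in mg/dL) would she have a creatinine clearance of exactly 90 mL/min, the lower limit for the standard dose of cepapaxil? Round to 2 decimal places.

1.55 mg/dL

Standard dose requires CrCl ≥ 90 mL/min.
Set (140 − 43) × 122 × 0.85 / (72 × SCr) = 90
SCr = (140 − 43) × 122 × 0.85 / (72 × 90) = 1.552 mg/dL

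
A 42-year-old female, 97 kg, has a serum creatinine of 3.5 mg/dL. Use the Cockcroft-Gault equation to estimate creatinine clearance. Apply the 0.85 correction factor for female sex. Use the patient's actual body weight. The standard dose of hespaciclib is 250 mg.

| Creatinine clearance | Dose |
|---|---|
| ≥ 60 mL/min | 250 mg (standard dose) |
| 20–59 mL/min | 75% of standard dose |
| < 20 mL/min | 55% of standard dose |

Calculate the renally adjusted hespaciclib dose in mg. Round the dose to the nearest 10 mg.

CrCl = (140 − 42) × 97 / (72 × 3.5) × 0.85 = 9506.0 / 252.00 × 0.85 ≈ 32.1 mL/min
CrCl ≈ 32 mL/min → bracket 20–59 mL/min.
75% of 250 mg = 187.5 mg → 190 mg

190 mg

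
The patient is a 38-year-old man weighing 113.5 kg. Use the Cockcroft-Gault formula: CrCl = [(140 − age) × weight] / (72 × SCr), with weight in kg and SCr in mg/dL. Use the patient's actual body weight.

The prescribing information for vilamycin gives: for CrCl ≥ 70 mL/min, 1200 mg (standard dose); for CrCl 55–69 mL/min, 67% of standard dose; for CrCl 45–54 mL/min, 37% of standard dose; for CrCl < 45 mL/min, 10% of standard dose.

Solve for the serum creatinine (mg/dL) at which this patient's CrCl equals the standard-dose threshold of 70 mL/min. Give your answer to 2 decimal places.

Standard dose requires CrCl ≥ 70 mL/min.
Set (140 − 38) × 113.5 / (72 × SCr) = 70
SCr = (140 − 38) × 113.5 / (72 × 70) = 2.297 mg/dL

2.30 mg/dL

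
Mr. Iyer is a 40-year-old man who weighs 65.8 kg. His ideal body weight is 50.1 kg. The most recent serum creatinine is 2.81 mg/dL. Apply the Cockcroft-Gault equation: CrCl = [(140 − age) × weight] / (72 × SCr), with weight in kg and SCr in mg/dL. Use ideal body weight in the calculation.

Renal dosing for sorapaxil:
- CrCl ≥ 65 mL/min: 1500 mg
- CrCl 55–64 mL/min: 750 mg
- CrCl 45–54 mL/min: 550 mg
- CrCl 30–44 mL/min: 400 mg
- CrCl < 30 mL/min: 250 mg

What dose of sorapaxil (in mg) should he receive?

250 mg

CrCl = (140 − 40) × 50.1 / (72 × 2.81) = 5010.0 / 202.32 ≈ 24.8 mL/min
CrCl ≈ 25 mL/min → bracket < 30 mL/min.
Dose for this bracket: 250 mg.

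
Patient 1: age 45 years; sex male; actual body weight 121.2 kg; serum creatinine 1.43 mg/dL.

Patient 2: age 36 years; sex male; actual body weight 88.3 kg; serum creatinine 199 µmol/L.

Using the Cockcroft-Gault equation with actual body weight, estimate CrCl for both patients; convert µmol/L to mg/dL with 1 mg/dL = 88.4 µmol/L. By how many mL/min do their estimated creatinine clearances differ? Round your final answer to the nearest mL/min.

Patient 1: CrCl = (140 − 45) × 121.2 / (72 × 1.43) = 11514.0 / 102.96 ≈ 111.8 mL/min
Patient 2: SCr = 199 / 88.4 = 2.251 mg/dL
Patient 2: CrCl = (140 − 36) × 88.3 / (72 × 2.251) = 9183.2 / 162.07 ≈ 56.7 mL/min
|111.8 − 56.7| = 55.1 mL/min

55 mL/min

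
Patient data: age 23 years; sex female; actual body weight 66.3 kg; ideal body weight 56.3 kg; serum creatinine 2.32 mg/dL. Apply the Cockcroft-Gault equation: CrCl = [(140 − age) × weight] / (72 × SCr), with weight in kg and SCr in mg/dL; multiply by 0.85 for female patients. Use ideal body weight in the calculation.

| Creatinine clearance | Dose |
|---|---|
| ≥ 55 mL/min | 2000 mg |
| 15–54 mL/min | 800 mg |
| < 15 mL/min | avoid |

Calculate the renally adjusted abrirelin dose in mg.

CrCl = (140 − 23) × 56.3 / (72 × 2.32) × 0.85 = 6587.1 / 167.04 × 0.85 ≈ 33.5 mL/min
CrCl ≈ 34 mL/min → bracket 15–54 mL/min.
Dose for this bracket: 800 mg.

800 mg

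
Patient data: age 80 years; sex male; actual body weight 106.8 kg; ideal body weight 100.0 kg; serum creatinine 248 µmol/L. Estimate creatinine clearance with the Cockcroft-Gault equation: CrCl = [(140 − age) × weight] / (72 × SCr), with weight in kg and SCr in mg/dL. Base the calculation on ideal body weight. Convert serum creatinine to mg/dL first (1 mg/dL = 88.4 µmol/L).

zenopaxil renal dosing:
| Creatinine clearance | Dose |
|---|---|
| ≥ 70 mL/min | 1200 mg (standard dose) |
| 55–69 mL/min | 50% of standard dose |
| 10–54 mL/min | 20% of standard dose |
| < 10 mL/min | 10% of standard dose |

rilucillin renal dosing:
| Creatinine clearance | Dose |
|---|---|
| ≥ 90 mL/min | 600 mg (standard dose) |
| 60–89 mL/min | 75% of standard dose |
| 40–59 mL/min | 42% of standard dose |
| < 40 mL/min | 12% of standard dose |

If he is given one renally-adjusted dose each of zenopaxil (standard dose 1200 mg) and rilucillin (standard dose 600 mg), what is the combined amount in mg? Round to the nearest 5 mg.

SCr = 248 / 88.4 = 2.805 mg/dL
CrCl = (140 − 80) × 100 / (72 × 2.805) = 6000.0 / 201.96 ≈ 29.7 mL/min
CrCl ≈ 30 mL/min.
zenopaxil: 10–54 mL/min → 20% of 1200 mg = 240 mg.
rilucillin: < 40 mL/min → 12% of 600 mg = 72 mg.
Total = 240 + 72 = 312 mg.

310 mg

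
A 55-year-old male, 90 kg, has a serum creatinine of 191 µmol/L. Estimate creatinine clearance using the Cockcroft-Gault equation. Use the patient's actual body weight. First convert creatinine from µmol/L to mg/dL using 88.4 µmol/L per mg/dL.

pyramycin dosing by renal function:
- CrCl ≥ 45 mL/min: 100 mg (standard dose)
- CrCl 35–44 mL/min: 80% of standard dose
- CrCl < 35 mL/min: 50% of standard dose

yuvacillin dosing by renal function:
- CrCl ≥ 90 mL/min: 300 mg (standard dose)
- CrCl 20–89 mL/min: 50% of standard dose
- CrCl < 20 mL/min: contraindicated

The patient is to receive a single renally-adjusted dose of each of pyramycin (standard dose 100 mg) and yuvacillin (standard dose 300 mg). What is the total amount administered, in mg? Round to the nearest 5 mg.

SCr = 191 / 88.4 = 2.161 mg/dL
CrCl = (140 − 55) × 90 / (72 × 2.161) = 7650.0 / 155.59 ≈ 49.2 mL/min
CrCl ≈ 49 mL/min.
pyramycin: ≥ 45 mL/min → 100% of 100 mg = 100 mg.
yuvacillin: 20–89 mL/min → 50% of 300 mg = 150 mg.
Total = 100 + 150 = 250 mg.

250 mg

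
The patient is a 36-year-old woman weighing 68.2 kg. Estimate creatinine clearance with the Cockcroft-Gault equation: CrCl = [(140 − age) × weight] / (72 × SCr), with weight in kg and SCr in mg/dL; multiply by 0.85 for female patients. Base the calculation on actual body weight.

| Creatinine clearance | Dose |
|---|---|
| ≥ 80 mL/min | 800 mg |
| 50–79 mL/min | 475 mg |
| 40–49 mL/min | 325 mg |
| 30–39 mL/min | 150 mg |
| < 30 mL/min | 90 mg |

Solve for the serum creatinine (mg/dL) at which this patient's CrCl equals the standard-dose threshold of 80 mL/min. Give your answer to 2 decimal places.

Standard dose requires CrCl ≥ 80 mL/min.
Set (140 − 36) × 68.2 × 0.85 / (72 × SCr) = 80
SCr = (140 − 36) × 68.2 × 0.85 / (72 × 80) = 1.047 mg/dL

1.05 mg/dL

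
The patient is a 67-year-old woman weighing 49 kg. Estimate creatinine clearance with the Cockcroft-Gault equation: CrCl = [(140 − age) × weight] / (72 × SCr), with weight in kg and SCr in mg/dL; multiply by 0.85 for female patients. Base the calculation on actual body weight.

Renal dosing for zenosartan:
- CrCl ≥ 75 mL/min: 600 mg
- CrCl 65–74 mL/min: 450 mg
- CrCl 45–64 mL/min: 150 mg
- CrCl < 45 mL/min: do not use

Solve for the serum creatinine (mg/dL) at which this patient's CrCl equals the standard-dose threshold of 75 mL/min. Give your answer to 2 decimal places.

Standard dose requires CrCl ≥ 75 mL/min.
Set (140 − 67) × 49 × 0.85 / (72 × SCr) = 75
SCr = (140 − 67) × 49 × 0.85 / (72 × 75) = 0.563 mg/dL

0.56 mg/dL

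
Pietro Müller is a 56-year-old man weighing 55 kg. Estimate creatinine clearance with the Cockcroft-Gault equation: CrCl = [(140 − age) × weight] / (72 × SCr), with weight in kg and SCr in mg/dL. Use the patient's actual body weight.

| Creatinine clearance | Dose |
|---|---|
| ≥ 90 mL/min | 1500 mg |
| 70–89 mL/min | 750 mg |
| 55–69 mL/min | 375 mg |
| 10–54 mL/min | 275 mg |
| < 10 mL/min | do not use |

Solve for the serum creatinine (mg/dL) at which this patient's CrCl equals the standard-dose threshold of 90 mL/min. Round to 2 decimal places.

0.71 mg/dL

Standard dose requires CrCl ≥ 90 mL/min.
Set (140 − 56) × 55 / (72 × SCr) = 90
SCr = (140 − 56) × 55 / (72 × 90) = 0.713 mg/dL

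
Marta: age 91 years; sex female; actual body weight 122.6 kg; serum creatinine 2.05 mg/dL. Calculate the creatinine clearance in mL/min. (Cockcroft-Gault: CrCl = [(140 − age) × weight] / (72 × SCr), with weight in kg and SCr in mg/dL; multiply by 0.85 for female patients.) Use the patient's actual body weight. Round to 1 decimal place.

34.6 mL/min

CrCl = (140 − 91) × 122.6 / (72 × 2.05) × 0.85 = 6007.4 / 147.60 × 0.85 ≈ 34.6 mL/min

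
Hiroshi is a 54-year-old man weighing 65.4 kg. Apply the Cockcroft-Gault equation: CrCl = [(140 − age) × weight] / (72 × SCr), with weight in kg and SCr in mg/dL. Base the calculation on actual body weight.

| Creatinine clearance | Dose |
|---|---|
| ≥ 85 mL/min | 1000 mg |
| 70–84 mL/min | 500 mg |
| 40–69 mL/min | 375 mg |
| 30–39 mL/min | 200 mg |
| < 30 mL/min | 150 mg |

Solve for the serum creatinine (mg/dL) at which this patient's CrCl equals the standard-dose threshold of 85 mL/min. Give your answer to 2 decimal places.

0.92 mg/dL

Standard dose requires CrCl ≥ 85 mL/min.
Set (140 − 54) × 65.4 / (72 × SCr) = 85
SCr = (140 − 54) × 65.4 / (72 × 85) = 0.919 mg/dL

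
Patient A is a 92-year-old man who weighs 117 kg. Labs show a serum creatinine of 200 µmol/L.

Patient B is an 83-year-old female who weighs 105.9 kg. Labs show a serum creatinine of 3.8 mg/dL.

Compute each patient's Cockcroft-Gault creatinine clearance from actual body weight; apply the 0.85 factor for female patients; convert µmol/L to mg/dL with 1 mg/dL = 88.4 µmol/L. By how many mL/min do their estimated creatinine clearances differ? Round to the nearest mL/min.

16 mL/min

Patient A: SCr = 200 / 88.4 = 2.262 mg/dL
Patient A: CrCl = (140 − 92) × 117 / (72 × 2.262) = 5616.0 / 162.86 ≈ 34.5 mL/min
Patient B: CrCl = (140 − 83) × 105.9 / (72 × 3.8) × 0.85 = 6036.3 / 273.60 × 0.85 ≈ 18.8 mL/min
|34.5 − 18.8| = 15.7 mL/min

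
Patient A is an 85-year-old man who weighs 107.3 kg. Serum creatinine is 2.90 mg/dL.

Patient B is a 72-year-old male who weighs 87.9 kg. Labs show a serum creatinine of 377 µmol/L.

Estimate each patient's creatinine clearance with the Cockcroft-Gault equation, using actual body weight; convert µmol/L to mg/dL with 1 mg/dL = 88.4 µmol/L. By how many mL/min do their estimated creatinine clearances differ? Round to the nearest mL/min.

Patient A: CrCl = (140 − 85) × 107.3 / (72 × 2.9) = 5901.5 / 208.80 ≈ 28.3 mL/min
Patient B: SCr = 377 / 88.4 = 4.265 mg/dL
Patient B: CrCl = (140 − 72) × 87.9 / (72 × 4.265) = 5977.2 / 307.08 ≈ 19.5 mL/min
|28.3 − 19.5| = 8.8 mL/min

9 mL/min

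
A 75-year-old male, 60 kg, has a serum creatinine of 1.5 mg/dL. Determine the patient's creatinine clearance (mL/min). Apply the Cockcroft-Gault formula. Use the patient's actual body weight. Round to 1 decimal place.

CrCl = (140 − 75) × 60 / (72 × 1.5) = 3900.0 / 108.00 ≈ 36.1 mL/min

36.1 mL/min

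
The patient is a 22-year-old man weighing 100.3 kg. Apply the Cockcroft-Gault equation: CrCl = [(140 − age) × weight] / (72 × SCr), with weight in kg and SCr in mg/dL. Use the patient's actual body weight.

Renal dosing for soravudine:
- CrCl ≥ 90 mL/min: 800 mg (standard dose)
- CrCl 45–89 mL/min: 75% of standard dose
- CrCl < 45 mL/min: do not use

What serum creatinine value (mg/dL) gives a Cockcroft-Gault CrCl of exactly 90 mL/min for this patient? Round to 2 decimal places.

Standard dose requires CrCl ≥ 90 mL/min.
Set (140 − 22) × 100.3 / (72 × SCr) = 90
SCr = (140 − 22) × 100.3 / (72 × 90) = 1.826 mg/dL

1.83 mg/dL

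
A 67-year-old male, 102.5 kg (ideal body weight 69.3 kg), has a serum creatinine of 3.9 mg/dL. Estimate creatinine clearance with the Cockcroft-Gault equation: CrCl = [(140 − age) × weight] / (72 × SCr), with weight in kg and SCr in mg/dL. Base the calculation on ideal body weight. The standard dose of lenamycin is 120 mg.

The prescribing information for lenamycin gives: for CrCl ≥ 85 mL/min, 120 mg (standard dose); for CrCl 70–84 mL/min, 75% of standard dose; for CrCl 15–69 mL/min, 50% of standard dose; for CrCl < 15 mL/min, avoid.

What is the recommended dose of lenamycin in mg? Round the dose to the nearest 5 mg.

60 mg

CrCl = (140 − 67) × 69.3 / (72 × 3.9) = 5058.9 / 280.80 ≈ 18.0 mL/min
CrCl ≈ 18 mL/min → bracket 15–69 mL/min.
50% of 120 mg = 60 mg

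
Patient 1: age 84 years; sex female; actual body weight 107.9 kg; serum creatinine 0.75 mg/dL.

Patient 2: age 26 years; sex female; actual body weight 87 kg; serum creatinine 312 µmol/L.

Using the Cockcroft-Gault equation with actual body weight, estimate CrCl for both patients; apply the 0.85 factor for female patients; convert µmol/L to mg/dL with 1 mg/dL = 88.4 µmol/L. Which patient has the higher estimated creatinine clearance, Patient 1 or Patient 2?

Patient 1

Patient 1: CrCl = (140 − 84) × 107.9 / (72 × 0.75) × 0.85 = 6042.4 / 54.00 × 0.85 ≈ 95.1 mL/min
Patient 2: SCr = 312 / 88.4 = 3.529 mg/dL
Patient 2: CrCl = (140 − 26) × 87 / (72 × 3.529) × 0.85 = 9918.0 / 254.09 × 0.85 ≈ 33.2 mL/min
95.1 vs 33.2 mL/min → Patient 1 is higher.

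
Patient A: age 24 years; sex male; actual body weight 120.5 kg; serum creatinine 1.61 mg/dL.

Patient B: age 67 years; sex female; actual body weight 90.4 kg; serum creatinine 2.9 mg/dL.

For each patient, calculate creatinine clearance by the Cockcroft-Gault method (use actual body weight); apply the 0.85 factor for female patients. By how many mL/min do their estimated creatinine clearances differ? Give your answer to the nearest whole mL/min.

94 mL/min

Patient A: CrCl = (140 − 24) × 120.5 / (72 × 1.61) = 13978.0 / 115.92 ≈ 120.6 mL/min
Patient B: CrCl = (140 − 67) × 90.4 / (72 × 2.9) × 0.85 = 6599.2 / 208.80 × 0.85 ≈ 26.9 mL/min
|120.6 − 26.9| = 93.7 mL/min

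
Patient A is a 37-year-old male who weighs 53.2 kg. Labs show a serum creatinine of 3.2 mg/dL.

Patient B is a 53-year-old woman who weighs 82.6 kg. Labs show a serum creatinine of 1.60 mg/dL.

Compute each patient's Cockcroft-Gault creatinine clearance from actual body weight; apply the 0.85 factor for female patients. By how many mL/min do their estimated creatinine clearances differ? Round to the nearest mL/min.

29 mL/min

Patient A: CrCl = (140 − 37) × 53.2 / (72 × 3.2) = 5479.6 / 230.40 ≈ 23.8 mL/min
Patient B: CrCl = (140 − 53) × 82.6 / (72 × 1.6) × 0.85 = 7186.2 / 115.20 × 0.85 ≈ 53.0 mL/min
|23.8 − 53.0| = 29.2 mL/min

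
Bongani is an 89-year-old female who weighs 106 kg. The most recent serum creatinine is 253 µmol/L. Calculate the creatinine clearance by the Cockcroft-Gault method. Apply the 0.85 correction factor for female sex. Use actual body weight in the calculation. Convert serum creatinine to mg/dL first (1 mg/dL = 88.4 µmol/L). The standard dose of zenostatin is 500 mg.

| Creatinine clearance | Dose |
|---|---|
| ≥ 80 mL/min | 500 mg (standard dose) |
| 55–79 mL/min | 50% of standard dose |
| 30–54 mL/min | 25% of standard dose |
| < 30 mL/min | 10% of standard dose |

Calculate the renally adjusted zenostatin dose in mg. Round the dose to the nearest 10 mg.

SCr = 253 / 88.4 = 2.862 mg/dL
CrCl = (140 − 89) × 106 / (72 × 2.862) × 0.85 = 5406.0 / 206.06 × 0.85 ≈ 22.3 mL/min
CrCl ≈ 22 mL/min → bracket < 30 mL/min.
10% of 500 mg = 50 mg

50 mg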